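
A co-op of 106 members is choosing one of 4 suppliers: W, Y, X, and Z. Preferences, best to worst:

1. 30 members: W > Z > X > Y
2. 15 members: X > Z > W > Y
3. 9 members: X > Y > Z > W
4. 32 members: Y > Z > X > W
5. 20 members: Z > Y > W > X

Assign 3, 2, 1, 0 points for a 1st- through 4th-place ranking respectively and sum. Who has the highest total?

Z

W: 30·3 + 15·1 + 9·0 + 32·0 + 20·1 = 125
Y: 30·0 + 15·0 + 9·2 + 32·3 + 20·2 = 154
X: 30·1 + 15·3 + 9·3 + 32·1 + 20·0 = 134
Z: 30·2 + 15·2 + 9·1 + 32·2 + 20·3 = 223
Z has the highest Borda score (223).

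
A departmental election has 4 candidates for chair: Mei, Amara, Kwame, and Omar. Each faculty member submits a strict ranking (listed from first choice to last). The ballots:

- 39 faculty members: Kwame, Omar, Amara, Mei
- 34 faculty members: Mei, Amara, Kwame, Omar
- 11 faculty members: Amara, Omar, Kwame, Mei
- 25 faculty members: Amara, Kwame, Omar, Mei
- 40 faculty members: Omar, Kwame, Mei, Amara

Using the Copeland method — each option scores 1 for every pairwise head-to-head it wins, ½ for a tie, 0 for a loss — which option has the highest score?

Kwame

Mei: loses to Amara, Kwame, and Omar → score 0.
Amara: beats Mei; loses to Kwame and Omar → score 1.
Kwame: beats Mei, Amara, and Omar → score 3.
Omar: beats Mei and Amara; loses to Kwame → score 2.
Kwame has the best pairwise record.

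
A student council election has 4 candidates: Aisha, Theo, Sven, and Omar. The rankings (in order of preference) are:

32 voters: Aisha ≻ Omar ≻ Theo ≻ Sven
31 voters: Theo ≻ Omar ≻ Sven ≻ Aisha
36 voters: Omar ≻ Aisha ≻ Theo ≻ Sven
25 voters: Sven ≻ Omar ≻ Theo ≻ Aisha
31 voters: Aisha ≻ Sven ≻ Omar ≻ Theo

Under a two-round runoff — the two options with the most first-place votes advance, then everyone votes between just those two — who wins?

Round 1 first-place votes: Aisha 63, Theo 31, Sven 25, Omar 36.
Aisha and Omar advance.
Runoff: Aisha is preferred to Omar by 63 voters; Omar by 92.
Omar wins the runoff.

Omar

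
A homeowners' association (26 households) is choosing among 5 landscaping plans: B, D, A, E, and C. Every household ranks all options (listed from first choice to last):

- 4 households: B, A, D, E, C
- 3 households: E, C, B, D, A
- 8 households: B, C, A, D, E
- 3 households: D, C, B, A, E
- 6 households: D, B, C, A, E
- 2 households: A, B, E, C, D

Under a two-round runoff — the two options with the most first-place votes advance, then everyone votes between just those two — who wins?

B

Round 1 first-place votes: B 12, D 9, A 2, E 3, C 0.
B and D advance.
Runoff: B is preferred to D by 17 voters; D by 9.
B wins the runoff.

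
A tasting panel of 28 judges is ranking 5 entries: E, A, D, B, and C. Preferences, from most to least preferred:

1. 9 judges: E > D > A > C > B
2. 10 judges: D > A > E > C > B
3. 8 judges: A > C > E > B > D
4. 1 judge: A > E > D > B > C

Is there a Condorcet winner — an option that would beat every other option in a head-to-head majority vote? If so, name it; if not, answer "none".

Checking pairwise contests:
A beats E 19–9.
D beats A 19–9.
E beats D 18–10.
E beats B 28–0.
E beats C 20–8.
Every option loses at least one head-to-head, so there is no Condorcet winner.

none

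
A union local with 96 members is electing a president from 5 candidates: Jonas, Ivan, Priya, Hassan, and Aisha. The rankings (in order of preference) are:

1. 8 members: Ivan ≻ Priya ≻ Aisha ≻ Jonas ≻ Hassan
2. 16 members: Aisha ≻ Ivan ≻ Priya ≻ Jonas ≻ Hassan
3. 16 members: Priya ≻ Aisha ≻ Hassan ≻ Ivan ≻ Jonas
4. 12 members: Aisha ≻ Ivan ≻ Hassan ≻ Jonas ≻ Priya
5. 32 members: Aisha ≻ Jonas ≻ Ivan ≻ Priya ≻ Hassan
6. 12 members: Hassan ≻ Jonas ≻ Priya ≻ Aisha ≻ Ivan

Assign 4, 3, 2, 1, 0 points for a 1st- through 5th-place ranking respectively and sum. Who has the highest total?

Jonas: 8·1 + 16·1 + 16·0 + 12·1 + 32·3 + 12·3 = 168
Ivan: 8·4 + 16·3 + 16·1 + 12·3 + 32·2 + 12·0 = 196
Priya: 8·3 + 16·2 + 16·4 + 12·0 + 32·1 + 12·2 = 176
Hassan: 8·0 + 16·0 + 16·2 + 12·2 + 32·0 + 12·4 = 104
Aisha: 8·2 + 16·4 + 16·3 + 12·4 + 32·4 + 12·1 = 316
Aisha has the highest Borda score (316).

Aisha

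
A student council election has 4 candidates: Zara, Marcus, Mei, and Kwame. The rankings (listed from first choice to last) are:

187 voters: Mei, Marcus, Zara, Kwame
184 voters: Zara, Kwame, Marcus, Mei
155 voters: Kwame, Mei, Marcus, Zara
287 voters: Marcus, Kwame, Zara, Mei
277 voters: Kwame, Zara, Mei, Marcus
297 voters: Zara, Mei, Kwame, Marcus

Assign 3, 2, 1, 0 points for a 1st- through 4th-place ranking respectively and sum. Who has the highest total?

Zara: 187·1 + 184·3 + 155·0 + 287·1 + 277·2 + 297·3 = 2471
Marcus: 187·2 + 184·1 + 155·1 + 287·3 + 277·0 + 297·0 = 1574
Mei: 187·3 + 184·0 + 155·2 + 287·0 + 277·1 + 297·2 = 1742
Kwame: 187·0 + 184·2 + 155·3 + 287·2 + 277·3 + 297·1 = 2535
Kwame has the highest Borda score (2535).

Kwame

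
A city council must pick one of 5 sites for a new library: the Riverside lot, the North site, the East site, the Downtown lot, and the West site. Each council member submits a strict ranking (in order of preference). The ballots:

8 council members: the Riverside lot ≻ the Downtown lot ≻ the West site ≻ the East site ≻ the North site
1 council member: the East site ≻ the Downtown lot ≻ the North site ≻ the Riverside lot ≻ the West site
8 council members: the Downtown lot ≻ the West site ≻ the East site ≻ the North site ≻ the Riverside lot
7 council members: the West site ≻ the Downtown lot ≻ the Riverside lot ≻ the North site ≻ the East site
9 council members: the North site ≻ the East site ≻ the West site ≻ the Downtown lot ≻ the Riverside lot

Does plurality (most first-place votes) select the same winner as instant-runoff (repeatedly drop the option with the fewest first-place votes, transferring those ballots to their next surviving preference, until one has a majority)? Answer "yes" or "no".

no

Plurality — first-place votes: the Riverside lot 8, the North site 9, the East site 1, the Downtown lot 8, the West site 7. Winner: the North site.
Instant-runoff — R1 the Riverside lot 8, the North site 9, the East site 1, the Downtown lot 8, the West site 7 (the East site out); R2 the Riverside lot 8, the North site 9, the Downtown lot 9, the West site 7 (the West site out); R3 the Riverside lot 8, the North site 9, the Downtown lot 16 (the Riverside lot out); R4 the North site 9, the Downtown lot 24 (the Downtown lot winner). Winner: the Downtown lot.
The two methods disagree.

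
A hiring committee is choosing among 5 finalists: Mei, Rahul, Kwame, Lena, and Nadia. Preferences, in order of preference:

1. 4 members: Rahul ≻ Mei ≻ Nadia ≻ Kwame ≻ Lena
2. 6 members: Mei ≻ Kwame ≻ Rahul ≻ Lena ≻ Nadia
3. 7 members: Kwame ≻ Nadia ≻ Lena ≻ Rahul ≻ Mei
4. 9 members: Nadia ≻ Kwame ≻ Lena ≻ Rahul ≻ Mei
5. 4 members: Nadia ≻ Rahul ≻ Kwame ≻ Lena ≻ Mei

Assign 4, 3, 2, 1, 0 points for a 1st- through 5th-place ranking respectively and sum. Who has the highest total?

Mei: 4·3 + 6·4 + 7·0 + 9·0 + 4·0 = 36
Rahul: 4·4 + 6·2 + 7·1 + 9·1 + 4·3 = 56
Kwame: 4·1 + 6·3 + 7·4 + 9·3 + 4·2 = 85
Lena: 4·0 + 6·1 + 7·2 + 9·2 + 4·1 = 42
Nadia: 4·2 + 6·0 + 7·3 + 9·4 + 4·4 = 81
Kwame has the highest Borda score (85).

Kwame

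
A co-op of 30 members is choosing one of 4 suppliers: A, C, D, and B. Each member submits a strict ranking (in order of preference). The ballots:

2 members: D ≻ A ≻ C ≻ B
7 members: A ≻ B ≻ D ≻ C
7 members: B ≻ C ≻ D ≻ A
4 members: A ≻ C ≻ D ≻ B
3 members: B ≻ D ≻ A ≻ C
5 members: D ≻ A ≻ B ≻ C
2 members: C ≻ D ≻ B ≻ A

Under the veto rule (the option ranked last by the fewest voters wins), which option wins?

D

Last-place votes: A 9, C 15, D 0, B 6.
D is ranked last by the fewest voters, so D wins.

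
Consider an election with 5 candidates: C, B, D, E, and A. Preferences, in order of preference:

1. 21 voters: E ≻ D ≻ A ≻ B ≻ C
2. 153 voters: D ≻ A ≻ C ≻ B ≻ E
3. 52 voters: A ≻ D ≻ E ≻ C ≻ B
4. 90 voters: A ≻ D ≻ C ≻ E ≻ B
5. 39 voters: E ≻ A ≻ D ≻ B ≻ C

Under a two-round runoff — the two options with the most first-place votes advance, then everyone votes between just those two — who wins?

A

Round 1 first-place votes: C 0, B 0, D 153, E 60, A 142.
D and A advance.
Runoff: D is preferred to A by 174 voters; A by 181.
A wins the runoff.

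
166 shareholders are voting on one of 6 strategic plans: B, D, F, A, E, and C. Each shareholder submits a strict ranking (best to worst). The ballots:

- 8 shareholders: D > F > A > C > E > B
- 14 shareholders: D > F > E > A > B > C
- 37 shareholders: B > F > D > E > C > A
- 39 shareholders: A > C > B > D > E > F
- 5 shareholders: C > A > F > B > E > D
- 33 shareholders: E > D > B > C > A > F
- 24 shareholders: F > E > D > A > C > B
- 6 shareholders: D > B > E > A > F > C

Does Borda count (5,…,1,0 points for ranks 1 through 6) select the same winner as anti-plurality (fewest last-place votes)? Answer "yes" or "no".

Borda — scores: B 449, D 533, F 377, A 360, E 447, C 324. Winner: D.
Anti-plurality — last-place votes: B 32, D 5, F 72, A 37, E 0, C 20. Winner: E.
The two methods disagree.

no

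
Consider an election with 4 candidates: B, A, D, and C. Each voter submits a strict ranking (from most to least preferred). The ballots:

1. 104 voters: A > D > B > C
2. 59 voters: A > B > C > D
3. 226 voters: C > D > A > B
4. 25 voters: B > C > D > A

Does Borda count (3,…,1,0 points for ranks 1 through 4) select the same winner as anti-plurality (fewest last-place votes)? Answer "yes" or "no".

no

Borda — scores: B 297, A 715, D 685, C 787. Winner: C.
Anti-plurality — last-place votes: B 226, A 25, D 59, C 104. Winner: A.
The two methods disagree.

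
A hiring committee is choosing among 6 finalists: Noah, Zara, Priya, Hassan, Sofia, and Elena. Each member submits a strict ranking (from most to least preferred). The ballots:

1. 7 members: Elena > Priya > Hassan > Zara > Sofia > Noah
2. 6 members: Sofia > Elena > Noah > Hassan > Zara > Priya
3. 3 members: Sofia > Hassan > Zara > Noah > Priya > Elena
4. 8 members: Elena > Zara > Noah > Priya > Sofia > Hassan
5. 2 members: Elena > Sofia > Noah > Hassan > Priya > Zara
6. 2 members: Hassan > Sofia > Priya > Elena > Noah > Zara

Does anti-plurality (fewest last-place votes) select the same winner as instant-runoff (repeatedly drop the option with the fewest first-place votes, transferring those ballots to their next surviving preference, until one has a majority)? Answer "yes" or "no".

no

Anti-plurality — last-place votes: Noah 7, Zara 4, Priya 6, Hassan 8, Sofia 0, Elena 3. Winner: Sofia.
Instant-runoff — R1 Noah 0, Zara 0, Priya 0, Hassan 2, Sofia 9, Elena 17 (Elena winner). Winner: Elena.
The two methods disagree.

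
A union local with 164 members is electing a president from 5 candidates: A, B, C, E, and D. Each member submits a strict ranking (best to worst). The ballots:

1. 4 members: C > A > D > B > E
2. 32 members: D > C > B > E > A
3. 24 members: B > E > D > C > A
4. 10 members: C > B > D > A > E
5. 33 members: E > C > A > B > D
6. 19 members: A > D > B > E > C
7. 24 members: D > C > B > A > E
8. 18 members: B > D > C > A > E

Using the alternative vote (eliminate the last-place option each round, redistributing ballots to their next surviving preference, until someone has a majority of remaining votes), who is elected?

Round 1: A 19, B 42, C 14, E 33, D 56. Eliminate C.
Round 2: A 23, B 52, E 33, D 56. Eliminate A.
Round 3: B 52, E 33, D 79. Eliminate E.
Round 4: B 85, D 79. B has a majority.

B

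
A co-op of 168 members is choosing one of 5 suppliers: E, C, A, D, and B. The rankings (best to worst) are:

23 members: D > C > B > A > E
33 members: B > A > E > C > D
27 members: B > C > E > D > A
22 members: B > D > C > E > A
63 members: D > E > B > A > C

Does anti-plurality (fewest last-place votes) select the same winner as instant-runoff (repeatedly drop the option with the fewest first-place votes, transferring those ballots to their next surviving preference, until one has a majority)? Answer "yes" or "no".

no

Anti-plurality — last-place votes: E 23, C 63, A 49, D 33, B 0. Winner: B.
Instant-runoff — R1 E 0, C 0, A 0, D 86, B 82 (D winner). Winner: D.
The two methods disagree.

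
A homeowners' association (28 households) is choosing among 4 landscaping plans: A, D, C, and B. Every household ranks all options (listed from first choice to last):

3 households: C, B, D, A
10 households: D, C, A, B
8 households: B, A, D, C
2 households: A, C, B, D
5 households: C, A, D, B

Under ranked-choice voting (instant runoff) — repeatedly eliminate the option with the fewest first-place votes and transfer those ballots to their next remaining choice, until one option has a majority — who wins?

Round 1: A 2, D 10, C 8, B 8. Eliminate A.
Round 2: D 10, C 10, B 8. Eliminate B.
Round 3: D 18, C 10. D has a majority.

D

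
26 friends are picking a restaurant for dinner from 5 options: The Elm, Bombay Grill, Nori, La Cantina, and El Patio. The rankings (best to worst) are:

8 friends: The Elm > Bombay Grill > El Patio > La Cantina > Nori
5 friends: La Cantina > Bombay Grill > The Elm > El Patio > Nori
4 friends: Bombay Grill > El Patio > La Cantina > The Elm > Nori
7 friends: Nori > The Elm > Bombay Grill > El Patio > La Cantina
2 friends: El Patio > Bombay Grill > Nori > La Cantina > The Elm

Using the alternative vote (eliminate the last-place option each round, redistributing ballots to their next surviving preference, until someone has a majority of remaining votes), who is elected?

The Elm

Round 1: The Elm 8, Bombay Grill 4, Nori 7, La Cantina 5, El Patio 2. Eliminate El Patio.
Round 2: The Elm 8, Bombay Grill 6, Nori 7, La Cantina 5. Eliminate La Cantina.
Round 3: The Elm 8, Bombay Grill 11, Nori 7. Eliminate Nori.
Round 4: The Elm 15, Bombay Grill 11. The Elm has a majority.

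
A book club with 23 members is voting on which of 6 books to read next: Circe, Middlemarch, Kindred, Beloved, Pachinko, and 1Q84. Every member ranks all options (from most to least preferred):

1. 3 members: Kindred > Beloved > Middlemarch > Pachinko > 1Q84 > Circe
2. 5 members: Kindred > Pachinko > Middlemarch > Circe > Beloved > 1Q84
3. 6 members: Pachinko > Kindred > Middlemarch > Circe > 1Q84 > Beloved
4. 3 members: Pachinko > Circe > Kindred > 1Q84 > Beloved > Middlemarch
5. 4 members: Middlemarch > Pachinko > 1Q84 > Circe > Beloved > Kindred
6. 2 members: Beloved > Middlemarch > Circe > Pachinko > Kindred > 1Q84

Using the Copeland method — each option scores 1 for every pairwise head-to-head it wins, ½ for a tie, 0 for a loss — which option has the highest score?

Pachinko

Circe: beats Beloved and 1Q84; loses to Middlemarch, Kindred, and Pachinko → score 2.
Middlemarch: beats Circe, Beloved, and 1Q84; loses to Kindred and Pachinko → score 3.
Kindred: beats Circe, Middlemarch, Beloved, and 1Q84; loses to Pachinko → score 4.
Beloved: loses to Circe, Middlemarch, Kindred, Pachinko, and 1Q84 → score 0.
Pachinko: beats Circe, Middlemarch, Kindred, Beloved, and 1Q84 → score 5.
1Q84: beats Beloved; loses to Circe, Middlemarch, Kindred, and Pachinko → score 1.
Pachinko has the best pairwise record.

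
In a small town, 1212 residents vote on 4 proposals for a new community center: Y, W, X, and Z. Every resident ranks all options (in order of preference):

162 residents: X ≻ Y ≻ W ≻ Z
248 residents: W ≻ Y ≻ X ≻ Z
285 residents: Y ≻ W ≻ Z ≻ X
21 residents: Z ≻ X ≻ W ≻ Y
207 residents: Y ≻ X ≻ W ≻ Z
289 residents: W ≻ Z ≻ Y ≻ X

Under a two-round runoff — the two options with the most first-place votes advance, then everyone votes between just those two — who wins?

Y

Round 1 first-place votes: Y 492, W 537, X 162, Z 21.
W and Y advance.
Runoff: W is preferred to Y by 558 voters; Y by 654.
Y wins the runoff.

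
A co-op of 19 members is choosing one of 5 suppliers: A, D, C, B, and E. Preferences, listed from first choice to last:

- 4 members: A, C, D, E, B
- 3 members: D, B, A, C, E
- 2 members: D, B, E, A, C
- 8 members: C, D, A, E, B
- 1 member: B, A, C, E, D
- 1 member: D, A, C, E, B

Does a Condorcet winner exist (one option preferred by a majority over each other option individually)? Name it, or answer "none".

Checking pairwise contests:
D beats A 14–5.
C beats D 13–6.
A beats C 11–8.
A beats B 13–6.
A beats E 17–2.
Every option loses at least one head-to-head, so there is no Condorcet winner.

none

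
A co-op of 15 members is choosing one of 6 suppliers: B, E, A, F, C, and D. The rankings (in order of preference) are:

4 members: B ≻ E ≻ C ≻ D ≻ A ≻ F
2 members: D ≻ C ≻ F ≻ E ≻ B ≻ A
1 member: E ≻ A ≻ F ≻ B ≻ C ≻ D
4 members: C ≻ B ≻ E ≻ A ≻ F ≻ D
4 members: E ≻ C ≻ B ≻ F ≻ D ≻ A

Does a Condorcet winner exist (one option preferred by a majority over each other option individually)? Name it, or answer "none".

none

Checking pairwise contests:
C beats B 10–5.
B beats E 8–7.
B beats A 14–1.
B beats F 12–3.
E beats C 9–6.
B beats D 13–2.
Every option loses at least one head-to-head, so there is no Condorcet winner.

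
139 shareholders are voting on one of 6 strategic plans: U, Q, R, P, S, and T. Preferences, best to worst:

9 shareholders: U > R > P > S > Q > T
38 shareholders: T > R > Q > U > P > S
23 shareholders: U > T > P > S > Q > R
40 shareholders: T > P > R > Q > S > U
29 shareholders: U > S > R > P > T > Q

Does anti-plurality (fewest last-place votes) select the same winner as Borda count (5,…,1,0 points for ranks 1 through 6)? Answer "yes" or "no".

Anti-plurality — last-place votes: U 40, Q 29, R 23, P 0, S 38, T 9. Winner: P.
Borda — scores: U 381, Q 226, R 395, P 352, S 220, T 511. Winner: T.
The two methods disagree.

no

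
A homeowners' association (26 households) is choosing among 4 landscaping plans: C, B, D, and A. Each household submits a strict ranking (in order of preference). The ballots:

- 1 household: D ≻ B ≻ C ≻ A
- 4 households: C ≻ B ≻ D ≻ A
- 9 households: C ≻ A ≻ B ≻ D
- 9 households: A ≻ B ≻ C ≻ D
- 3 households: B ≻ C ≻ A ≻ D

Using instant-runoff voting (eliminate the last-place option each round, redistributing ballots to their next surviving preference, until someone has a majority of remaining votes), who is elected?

Round 1: C 13, B 3, D 1, A 9. Eliminate D.
Round 2: C 13, B 4, A 9. Eliminate B.
Round 3: C 17, A 9. C has a majority.

C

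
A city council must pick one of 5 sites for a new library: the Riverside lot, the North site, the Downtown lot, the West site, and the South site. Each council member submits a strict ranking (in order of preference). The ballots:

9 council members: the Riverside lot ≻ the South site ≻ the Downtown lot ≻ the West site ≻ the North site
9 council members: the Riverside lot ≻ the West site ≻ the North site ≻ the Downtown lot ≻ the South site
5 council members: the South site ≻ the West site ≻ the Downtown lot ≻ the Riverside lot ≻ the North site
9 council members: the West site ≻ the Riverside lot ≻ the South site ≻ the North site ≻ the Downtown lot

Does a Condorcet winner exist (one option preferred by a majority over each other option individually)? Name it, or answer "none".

the Riverside lot vs the North site: 32–0 for the Riverside lot.
the Riverside lot vs the Downtown lot: 27–5 for the Riverside lot.
the Riverside lot vs the West site: 18–14 for the Riverside lot.
the Riverside lot vs the South site: 27–5 for the Riverside lot.
the Riverside lot beats every other option head-to-head.

the Riverside lot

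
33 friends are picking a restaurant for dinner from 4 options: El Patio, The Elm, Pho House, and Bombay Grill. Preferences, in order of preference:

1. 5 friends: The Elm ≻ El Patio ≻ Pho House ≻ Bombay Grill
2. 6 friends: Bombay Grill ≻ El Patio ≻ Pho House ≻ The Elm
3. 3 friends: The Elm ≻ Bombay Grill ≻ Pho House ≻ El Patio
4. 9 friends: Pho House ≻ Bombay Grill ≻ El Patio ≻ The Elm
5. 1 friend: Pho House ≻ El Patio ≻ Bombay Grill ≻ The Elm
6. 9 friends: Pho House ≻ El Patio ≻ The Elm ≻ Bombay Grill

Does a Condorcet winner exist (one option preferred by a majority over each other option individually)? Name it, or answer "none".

Pho House vs El Patio: 22–11 for Pho House.
Pho House vs The Elm: 25–8 for Pho House.
Pho House vs Bombay Grill: 24–9 for Pho House.
Pho House beats every other option head-to-head.

Pho House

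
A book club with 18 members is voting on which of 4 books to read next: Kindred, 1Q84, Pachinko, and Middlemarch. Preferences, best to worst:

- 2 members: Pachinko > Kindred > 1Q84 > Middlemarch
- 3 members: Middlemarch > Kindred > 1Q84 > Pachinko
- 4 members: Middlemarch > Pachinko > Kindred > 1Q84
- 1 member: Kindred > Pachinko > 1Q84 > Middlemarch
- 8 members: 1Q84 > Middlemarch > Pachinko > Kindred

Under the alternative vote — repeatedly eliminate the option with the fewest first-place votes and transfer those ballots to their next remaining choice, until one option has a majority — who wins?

1Q84

Round 1: Kindred 1, 1Q84 8, Pachinko 2, Middlemarch 7. Eliminate Kindred.
Round 2: 1Q84 8, Pachinko 3, Middlemarch 7. Eliminate Pachinko.
Round 3: 1Q84 11, Middlemarch 7. 1Q84 has a majority.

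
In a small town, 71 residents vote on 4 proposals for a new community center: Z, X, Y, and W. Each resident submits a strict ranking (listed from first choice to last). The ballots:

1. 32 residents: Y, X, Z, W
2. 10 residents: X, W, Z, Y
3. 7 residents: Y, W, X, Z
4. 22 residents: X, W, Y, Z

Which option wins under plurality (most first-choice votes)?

First-place votes: Z 0, X 32, Y 39, W 0.
Y has the most first-place votes.

Y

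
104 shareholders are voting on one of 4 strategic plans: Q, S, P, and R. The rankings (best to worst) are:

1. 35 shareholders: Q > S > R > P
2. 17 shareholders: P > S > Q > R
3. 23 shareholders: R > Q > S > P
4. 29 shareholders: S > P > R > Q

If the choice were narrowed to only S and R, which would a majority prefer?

S

Voters preferring S to R: 81; preferring R to S: 23.
S wins the head-to-head.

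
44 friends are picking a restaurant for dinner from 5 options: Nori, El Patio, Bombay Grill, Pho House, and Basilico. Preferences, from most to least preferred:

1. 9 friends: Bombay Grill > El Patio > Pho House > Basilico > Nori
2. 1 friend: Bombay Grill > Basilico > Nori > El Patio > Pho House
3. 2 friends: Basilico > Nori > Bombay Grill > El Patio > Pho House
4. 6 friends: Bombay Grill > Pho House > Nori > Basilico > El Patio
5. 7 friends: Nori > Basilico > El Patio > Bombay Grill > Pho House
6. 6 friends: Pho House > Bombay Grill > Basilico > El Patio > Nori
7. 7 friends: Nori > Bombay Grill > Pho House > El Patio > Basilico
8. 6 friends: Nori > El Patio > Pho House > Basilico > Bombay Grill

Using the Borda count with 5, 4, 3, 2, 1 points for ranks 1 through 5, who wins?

Nori: 9·1 + 1·3 + 2·4 + 6·3 + 7·5 + 6·1 + 7·5 + 6·5 = 144
El Patio: 9·4 + 1·2 + 2·2 + 6·1 + 7·3 + 6·2 + 7·2 + 6·4 = 119
Bombay Grill: 9·5 + 1·5 + 2·3 + 6·5 + 7·2 + 6·4 + 7·4 + 6·1 = 158
Pho House: 9·3 + 1·1 + 2·1 + 6·4 + 7·1 + 6·5 + 7·3 + 6·3 = 130
Basilico: 9·2 + 1·4 + 2·5 + 6·2 + 7·4 + 6·3 + 7·1 + 6·2 = 109
Bombay Grill has the highest Borda score (158).

Bombay Grill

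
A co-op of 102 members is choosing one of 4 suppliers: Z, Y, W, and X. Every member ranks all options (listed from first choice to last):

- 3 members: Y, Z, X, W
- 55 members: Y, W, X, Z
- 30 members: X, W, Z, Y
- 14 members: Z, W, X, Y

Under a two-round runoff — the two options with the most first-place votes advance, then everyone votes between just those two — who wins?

Y

Round 1 first-place votes: Z 14, Y 58, W 0, X 30.
Y and X advance.
Runoff: Y is preferred to X by 58 voters; X by 44.
Y wins the runoff.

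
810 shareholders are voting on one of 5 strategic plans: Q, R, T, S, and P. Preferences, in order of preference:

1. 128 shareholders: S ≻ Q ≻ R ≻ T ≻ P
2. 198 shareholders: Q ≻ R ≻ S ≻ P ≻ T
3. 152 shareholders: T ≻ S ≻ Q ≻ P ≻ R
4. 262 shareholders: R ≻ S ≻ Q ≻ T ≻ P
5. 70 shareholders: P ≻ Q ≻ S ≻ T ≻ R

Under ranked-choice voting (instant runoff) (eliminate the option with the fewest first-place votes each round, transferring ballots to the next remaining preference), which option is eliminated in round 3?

T

Round 1: Q 198, R 262, T 152, S 128, P 70. Eliminate P.
Round 2: Q 268, R 262, T 152, S 128. Eliminate S.
Round 3: Q 396, R 262, T 152. Eliminate T.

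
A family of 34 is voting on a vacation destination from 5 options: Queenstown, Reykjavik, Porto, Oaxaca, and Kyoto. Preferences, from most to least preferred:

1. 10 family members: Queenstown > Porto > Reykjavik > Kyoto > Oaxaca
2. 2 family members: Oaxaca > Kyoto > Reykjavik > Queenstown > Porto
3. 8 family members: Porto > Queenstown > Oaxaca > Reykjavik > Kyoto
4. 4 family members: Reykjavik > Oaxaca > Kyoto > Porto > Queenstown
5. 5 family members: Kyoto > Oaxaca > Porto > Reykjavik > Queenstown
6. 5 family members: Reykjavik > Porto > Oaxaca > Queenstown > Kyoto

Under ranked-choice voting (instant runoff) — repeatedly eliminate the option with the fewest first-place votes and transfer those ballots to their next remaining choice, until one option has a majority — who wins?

Porto

Round 1: Queenstown 10, Reykjavik 9, Porto 8, Oaxaca 2, Kyoto 5. Eliminate Oaxaca.
Round 2: Queenstown 10, Reykjavik 9, Porto 8, Kyoto 7. Eliminate Kyoto.
Round 3: Queenstown 10, Reykjavik 11, Porto 13. Eliminate Queenstown.
Round 4: Reykjavik 11, Porto 23. Porto has a majority.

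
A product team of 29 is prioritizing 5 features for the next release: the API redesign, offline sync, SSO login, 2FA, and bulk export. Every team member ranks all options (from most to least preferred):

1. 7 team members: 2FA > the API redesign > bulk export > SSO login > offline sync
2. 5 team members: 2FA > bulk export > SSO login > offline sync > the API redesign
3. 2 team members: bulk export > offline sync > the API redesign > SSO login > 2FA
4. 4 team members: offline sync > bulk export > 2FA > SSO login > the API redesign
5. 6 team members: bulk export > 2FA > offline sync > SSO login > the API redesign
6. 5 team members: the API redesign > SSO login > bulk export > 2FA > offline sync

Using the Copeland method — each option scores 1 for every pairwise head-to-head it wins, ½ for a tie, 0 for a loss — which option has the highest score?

bulk export

the API redesign: loses to offline sync, SSO login, 2FA, and bulk export → score 0.
offline sync: beats the API redesign; loses to SSO login, 2FA, and bulk export → score 1.
SSO login: beats the API redesign and offline sync; loses to 2FA and bulk export → score 2.
2FA: beats the API redesign, offline sync, and SSO login; loses to bulk export → score 3.
bulk export: beats the API redesign, offline sync, SSO login, and 2FA → score 4.
bulk export has the best pairwise record.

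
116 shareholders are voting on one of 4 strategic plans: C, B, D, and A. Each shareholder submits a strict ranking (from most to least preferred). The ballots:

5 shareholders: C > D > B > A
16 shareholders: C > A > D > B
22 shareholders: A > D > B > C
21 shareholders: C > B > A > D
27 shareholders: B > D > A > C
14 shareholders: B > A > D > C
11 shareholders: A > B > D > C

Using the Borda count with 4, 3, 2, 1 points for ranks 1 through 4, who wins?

C: 5·4 + 16·4 + 22·1 + 21·4 + 27·1 + 14·1 + 11·1 = 242
B: 5·2 + 16·1 + 22·2 + 21·3 + 27·4 + 14·4 + 11·3 = 330
D: 5·3 + 16·2 + 22·3 + 21·1 + 27·3 + 14·2 + 11·2 = 265
A: 5·1 + 16·3 + 22·4 + 21·2 + 27·2 + 14·3 + 11·4 = 323
B has the highest Borda score (330).

B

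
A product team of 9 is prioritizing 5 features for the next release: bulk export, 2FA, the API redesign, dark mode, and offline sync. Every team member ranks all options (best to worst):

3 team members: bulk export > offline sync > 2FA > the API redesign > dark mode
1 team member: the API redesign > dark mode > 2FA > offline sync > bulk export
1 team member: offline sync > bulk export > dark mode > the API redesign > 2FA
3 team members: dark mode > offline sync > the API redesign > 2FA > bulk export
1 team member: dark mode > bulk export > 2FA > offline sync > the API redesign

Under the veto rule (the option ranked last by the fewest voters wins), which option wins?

Last-place votes: bulk export 4, 2FA 1, the API redesign 1, dark mode 3, offline sync 0.
offline sync is ranked last by the fewest voters, so offline sync wins.

offline sync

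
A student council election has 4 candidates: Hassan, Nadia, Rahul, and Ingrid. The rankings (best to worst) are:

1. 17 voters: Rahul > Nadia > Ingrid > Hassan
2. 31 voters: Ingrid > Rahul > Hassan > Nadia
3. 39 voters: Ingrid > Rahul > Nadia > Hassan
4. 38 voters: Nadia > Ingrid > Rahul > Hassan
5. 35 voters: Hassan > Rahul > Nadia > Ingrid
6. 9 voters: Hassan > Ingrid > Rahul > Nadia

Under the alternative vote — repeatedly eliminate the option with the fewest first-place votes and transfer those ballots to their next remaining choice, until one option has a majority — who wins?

Nadia

Round 1: Hassan 44, Nadia 38, Rahul 17, Ingrid 70. Eliminate Rahul.
Round 2: Hassan 44, Nadia 55, Ingrid 70. Eliminate Hassan.
Round 3: Nadia 90, Ingrid 79. Nadia has a majority.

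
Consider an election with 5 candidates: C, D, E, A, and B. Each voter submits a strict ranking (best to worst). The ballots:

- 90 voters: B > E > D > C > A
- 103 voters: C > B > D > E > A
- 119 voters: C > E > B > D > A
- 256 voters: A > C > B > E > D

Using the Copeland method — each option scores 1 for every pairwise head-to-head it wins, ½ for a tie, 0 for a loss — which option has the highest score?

C

C: beats D, E, A, and B → score 4.
D: beats A; loses to C, E, and B → score 1.
E: beats D and A; loses to C and B → score 2.
A: loses to C, D, E, and B → score 0.
B: beats D, E, and A; loses to C → score 3.
C has the best pairwise record.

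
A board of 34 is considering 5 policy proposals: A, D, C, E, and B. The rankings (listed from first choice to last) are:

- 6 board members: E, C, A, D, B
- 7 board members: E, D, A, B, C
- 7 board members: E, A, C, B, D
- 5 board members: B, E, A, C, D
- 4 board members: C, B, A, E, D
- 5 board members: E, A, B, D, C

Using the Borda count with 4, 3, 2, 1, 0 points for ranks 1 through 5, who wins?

E

A: 6·2 + 7·2 + 7·3 + 5·2 + 4·2 + 5·3 = 80
D: 6·1 + 7·3 + 7·0 + 5·0 + 4·0 + 5·1 = 32
C: 6·3 + 7·0 + 7·2 + 5·1 + 4·4 + 5·0 = 53
E: 6·4 + 7·4 + 7·4 + 5·3 + 4·1 + 5·4 = 119
B: 6·0 + 7·1 + 7·1 + 5·4 + 4·3 + 5·2 = 56
E has the highest Borda score (119).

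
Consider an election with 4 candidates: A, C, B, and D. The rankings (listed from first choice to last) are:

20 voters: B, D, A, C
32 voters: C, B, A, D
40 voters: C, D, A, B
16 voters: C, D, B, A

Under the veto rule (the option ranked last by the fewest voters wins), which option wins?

A

Last-place votes: A 16, C 20, B 40, D 32.
A is ranked last by the fewest voters, so A wins.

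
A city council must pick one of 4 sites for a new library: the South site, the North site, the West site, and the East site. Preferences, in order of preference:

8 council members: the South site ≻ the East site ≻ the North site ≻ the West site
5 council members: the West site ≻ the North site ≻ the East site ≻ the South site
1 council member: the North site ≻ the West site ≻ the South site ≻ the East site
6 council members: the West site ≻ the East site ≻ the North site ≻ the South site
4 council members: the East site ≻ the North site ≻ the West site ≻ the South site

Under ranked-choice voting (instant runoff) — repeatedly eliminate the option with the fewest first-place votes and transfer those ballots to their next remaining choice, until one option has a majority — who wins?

the West site

Round 1: the South site 8, the North site 1, the West site 11, the East site 4. Eliminate the North site.
Round 2: the South site 8, the West site 12, the East site 4. Eliminate the East site.
Round 3: the South site 8, the West site 16. The West site has a majority.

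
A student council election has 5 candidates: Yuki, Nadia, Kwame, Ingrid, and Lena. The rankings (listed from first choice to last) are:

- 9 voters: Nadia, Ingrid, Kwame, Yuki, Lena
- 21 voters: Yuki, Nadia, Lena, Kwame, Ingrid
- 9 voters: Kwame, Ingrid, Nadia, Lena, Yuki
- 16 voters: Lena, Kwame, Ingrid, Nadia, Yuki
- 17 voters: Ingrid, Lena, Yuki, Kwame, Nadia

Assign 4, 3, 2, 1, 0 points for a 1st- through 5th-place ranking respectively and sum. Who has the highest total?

Yuki: 9·1 + 21·4 + 9·0 + 16·0 + 17·2 = 127
Nadia: 9·4 + 21·3 + 9·2 + 16·1 + 17·0 = 133
Kwame: 9·2 + 21·1 + 9·4 + 16·3 + 17·1 = 140
Ingrid: 9·3 + 21·0 + 9·3 + 16·2 + 17·4 = 154
Lena: 9·0 + 21·2 + 9·1 + 16·4 + 17·3 = 166
Lena has the highest Borda score (166).

Lena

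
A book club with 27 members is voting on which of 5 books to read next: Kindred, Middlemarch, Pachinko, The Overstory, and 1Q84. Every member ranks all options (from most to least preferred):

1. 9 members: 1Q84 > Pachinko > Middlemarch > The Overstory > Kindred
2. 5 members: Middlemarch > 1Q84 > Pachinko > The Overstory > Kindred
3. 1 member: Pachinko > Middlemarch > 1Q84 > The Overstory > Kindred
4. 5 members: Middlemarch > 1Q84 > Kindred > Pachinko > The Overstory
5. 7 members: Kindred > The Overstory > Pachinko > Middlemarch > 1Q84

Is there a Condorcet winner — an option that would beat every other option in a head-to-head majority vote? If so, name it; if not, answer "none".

none

Checking pairwise contests:
Middlemarch beats Kindred 20–7.
Pachinko beats Middlemarch 17–10.
1Q84 beats Pachinko 19–8.
Middlemarch beats The Overstory 20–7.
Middlemarch beats 1Q84 18–9.
Every option loses at least one head-to-head, so there is no Condorcet winner.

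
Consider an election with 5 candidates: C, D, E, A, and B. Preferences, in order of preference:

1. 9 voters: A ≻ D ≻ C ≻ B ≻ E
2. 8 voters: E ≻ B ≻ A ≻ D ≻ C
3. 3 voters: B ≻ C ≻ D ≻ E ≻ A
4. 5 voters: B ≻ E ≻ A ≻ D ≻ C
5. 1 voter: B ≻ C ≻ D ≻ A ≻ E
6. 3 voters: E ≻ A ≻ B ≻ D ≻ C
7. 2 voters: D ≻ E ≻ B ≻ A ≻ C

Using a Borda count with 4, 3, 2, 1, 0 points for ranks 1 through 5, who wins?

C: 9·2 + 8·0 + 3·3 + 5·0 + 1·3 + 3·0 + 2·0 = 30
D: 9·3 + 8·1 + 3·2 + 5·1 + 1·2 + 3·1 + 2·4 = 59
E: 9·0 + 8·4 + 3·1 + 5·3 + 1·0 + 3·4 + 2·3 = 68
A: 9·4 + 8·2 + 3·0 + 5·2 + 1·1 + 3·3 + 2·1 = 74
B: 9·1 + 8·3 + 3·4 + 5·4 + 1·4 + 3·2 + 2·2 = 79
B has the highest Borda score (79).

B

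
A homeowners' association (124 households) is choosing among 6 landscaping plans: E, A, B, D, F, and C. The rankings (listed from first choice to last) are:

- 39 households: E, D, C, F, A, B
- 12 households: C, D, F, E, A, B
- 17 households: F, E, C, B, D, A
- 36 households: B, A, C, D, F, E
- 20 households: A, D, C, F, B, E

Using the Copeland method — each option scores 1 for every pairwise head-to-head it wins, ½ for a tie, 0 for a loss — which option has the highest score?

E: beats A and B; loses to D, F, and C → score 2.
A: beats B; loses to E, D, F, and C → score 1.
B: loses to E, A, D, F, and C → score 0.
D: beats E, A, B, and F; loses to C → score 4.
F: beats E, A, and B; loses to D and C → score 3.
C: beats E, A, B, D, and F → score 5.
C has the best pairwise record.

C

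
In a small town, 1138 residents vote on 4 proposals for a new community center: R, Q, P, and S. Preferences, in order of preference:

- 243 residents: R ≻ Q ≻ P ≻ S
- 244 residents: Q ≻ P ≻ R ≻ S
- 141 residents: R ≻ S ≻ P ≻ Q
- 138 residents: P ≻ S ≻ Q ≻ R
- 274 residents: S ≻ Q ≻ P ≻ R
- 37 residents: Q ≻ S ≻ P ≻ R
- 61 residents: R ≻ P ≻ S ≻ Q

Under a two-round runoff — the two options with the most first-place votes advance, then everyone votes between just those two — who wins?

Q

Round 1 first-place votes: R 445, Q 281, P 138, S 274.
R and Q advance.
Runoff: R is preferred to Q by 445 voters; Q by 693.
Q wins the runoff.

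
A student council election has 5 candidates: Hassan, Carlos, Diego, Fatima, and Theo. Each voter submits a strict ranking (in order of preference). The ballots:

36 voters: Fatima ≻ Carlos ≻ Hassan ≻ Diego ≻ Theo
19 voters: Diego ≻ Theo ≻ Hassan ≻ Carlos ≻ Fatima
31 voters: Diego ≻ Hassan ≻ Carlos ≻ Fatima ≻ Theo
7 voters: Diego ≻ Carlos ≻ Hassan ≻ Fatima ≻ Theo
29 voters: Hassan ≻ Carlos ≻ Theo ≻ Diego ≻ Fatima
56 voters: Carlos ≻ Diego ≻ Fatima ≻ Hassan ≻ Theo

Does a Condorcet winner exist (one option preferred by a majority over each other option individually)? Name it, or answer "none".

Carlos

Carlos vs Hassan: 99–79 for Carlos.
Carlos vs Diego: 121–57 for Carlos.
Carlos vs Fatima: 142–36 for Carlos.
Carlos vs Theo: 159–19 for Carlos.
Carlos beats every other option head-to-head.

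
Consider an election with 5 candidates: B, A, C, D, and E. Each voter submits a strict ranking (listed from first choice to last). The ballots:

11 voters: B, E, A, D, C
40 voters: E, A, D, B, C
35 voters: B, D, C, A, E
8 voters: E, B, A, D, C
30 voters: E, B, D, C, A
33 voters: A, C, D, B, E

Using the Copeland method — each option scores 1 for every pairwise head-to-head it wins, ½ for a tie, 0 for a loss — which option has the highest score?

B: beats A, C, D, and E → score 4.
A: beats C and D; loses to B and E → score 2.
C: loses to B, A, D, and E → score 0.
D: beats C; loses to B, A, and E → score 1.
E: beats A, C, and D; loses to B → score 3.
B has the best pairwise record.

B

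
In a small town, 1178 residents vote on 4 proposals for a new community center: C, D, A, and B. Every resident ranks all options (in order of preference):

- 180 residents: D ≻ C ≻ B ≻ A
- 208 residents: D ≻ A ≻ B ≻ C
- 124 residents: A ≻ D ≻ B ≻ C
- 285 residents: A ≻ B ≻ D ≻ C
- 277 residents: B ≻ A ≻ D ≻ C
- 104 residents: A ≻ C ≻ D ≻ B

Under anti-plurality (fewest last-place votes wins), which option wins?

Last-place votes: C 894, D 0, A 180, B 104.
D is ranked last by the fewest voters, so D wins.

D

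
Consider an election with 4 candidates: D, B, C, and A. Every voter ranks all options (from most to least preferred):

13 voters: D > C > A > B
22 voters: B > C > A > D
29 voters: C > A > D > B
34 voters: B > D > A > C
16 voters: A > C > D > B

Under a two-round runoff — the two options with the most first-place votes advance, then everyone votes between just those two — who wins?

C

Round 1 first-place votes: D 13, B 56, C 29, A 16.
B and C advance.
Runoff: B is preferred to C by 56 voters; C by 58.
C wins the runoff.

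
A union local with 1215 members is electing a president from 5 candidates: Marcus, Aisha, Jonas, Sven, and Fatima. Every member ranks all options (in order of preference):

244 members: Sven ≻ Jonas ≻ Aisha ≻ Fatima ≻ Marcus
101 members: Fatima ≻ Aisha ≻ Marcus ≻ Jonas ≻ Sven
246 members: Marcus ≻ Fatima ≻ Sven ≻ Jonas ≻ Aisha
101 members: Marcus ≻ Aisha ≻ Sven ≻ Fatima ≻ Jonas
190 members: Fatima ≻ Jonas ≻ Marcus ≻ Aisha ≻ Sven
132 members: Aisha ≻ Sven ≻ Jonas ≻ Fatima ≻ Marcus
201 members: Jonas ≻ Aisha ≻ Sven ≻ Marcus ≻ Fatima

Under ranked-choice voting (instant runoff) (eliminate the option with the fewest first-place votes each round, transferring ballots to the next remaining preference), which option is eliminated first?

Aisha

Round 1: Marcus 347, Aisha 132, Jonas 201, Sven 244, Fatima 291. Eliminate Aisha.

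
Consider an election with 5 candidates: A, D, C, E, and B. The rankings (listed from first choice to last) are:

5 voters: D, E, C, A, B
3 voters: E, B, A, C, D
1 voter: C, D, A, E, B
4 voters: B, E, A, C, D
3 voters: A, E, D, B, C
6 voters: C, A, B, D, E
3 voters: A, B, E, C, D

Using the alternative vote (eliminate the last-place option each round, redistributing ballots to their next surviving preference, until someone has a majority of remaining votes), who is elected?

Round 1: A 6, D 5, C 7, E 3, B 4. Eliminate E.
Round 2: A 6, D 5, C 7, B 7. Eliminate D.
Round 3: A 6, C 12, B 7. Eliminate A.
Round 4: C 12, B 13. B has a majority.

B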